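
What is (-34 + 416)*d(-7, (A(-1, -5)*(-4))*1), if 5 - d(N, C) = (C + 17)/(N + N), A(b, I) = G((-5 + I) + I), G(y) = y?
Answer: 4011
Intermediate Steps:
A(b, I) = -5 + 2*I (A(b, I) = (-5 + I) + I = -5 + 2*I)
d(N, C) = 5 - (17 + C)/(2*N) (d(N, C) = 5 - (C + 17)/(N + N) = 5 - (17 + C)/(2*N))
(-34 + 416)*d(-7, (A(-1, -5)*(-4))*1) = (-34 + 416)*((1/2)*(-17 - (-5 + 2*(-5))*(-4) + 10*(-7))/(-7)) = 382*((1/2)*(-1/7)*(-17 - (-5 - 10)*(-4) - 70)) = 382*((1/2)*(-1/7)*(-17 - (-15*(-4)) - 70)) = 382*((1/2)*(-1/7)*(-17 - 60 - 70)) = 382*((1/2)*(-1/7)*(-147)) = 382*(21/2) = 4011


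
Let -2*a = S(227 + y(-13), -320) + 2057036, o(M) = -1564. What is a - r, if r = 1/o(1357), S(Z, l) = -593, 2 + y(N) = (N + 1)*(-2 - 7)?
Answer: -1608138425/1564 ≈ -1.0282e+6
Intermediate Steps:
y(N) = -11 - 9*N (y(N) = -2 + (N + 1)*(-2 - 7) = -2 + (1 + N)*(-9) = -2 + (-9 - 9*N) = -11 - 9*N)
a = -2056443/2 (a = -(-593 + 2057036)/2 = -½*2056443 = -2056443/2 ≈ -1.0282e+6)
r = -1/1564 (r = 1/(-1564) = -1/1564 ≈ -0.00063939)
a - r = -2056443/2 - 1*(-1/1564) = -2056443/2 + 1/1564 = -1608138425/1564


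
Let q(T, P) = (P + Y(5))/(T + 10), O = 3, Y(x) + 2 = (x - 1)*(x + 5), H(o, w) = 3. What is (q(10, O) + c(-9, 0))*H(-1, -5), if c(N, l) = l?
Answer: 123/20 ≈ 6.1500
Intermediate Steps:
Y(x) = -2 + (-1 + x)*(5 + x) (Y(x) = -2 + (x - 1)*(x + 5) = -2 + (-1 + x)*(5 + x))
q(T, P) = (38 + P)/(10 + T) (q(T, P) = (P + (-7 + 5² + 4*5))/(T + 10) = (P + (-7 + 25 + 20))/(10 + T) = (P + 38)/(10 + T) = (38 + P)/(10 + T))
(q(10, O) + c(-9, 0))*H(-1, -5) = ((38 + 3)/(10 + 10) + 0)*3 = (41/20 + 0)*3 = (41/20)*3 = 123/20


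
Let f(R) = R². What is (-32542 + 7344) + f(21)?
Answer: -24757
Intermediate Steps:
(-32542 + 7344) + f(21) = (-32542 + 7344) + 21² = -25198 + 441 = -24757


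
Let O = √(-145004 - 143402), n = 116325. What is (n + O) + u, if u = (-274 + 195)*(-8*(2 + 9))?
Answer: 123277 + I*√288406 ≈ 1.2328e+5 + 537.03*I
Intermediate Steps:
O = I*√288406 (O = √(-288406) = I*√288406 ≈ 537.03*I)
u = 6952 (u = -(-632)*11 = -79*(-88) = 6952)
(n + O) + u = (116325 + I*√288406) + 6952 = 123277 + I*√288406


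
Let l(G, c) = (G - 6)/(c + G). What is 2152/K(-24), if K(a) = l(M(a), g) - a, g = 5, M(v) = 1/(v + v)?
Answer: 514328/5447 ≈ 94.424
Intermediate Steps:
M(v) = 1/(2*v)
l(G, c) = (-6 + G)/(G + c)
K(a) = -a + (-6 + 1/(2*a))/(5 + 1/(2*a)) (K(a) = (-6 + 1/(2*a))/(1/(2*a) + 5) - a = (-6 + 1/(2*a))/(5 + 1/(2*a)) - a = -a + (-6 + 1/(2*a))/(5 + 1/(2*a)))
2152/K(-24) = 2152/(((1 - 13*(-24) - 10*(-24)**2)/(1 + 10*(-24)))) = 2152/(((1 + 312 - 10*576)/(1 - 240))) = 2152/(((1 + 312 - 5760)/(-239))) = 2152/((-1/239*(-5447))) = 2152/(5447/239) = 2152*(239/5447) = 514328/5447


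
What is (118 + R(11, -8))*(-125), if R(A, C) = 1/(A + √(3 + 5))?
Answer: -1668125/113 + 250*√2/113 ≈ -14759.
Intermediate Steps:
R(A, C) = 1/(A + 2*√2) (R(A, C) = 1/(A + √8) = 1/(A + 2*√2))
(118 + R(11, -8))*(-125) = (118 + 1/(11 + 2*√2))*(-125) = -14750 - 125/(11 + 2*√2)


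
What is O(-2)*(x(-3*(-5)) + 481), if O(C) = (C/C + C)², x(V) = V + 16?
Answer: 512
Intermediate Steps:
x(V) = 16 + V
O(C) = (1 + C)²
O(-2)*(x(-3*(-5)) + 481) = (1 - 2)²*((16 - 3*(-5)) + 481) = (-1)²*((16 + 15) + 481) = 1*(31 + 481) = 1*512 = 512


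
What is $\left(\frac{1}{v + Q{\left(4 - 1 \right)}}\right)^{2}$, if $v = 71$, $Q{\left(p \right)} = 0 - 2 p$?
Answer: $\frac{1}{4225} \approx 0.00023669$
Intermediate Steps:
$Q{\left(p \right)} = - 2 p$
$\left(\frac{1}{v + Q{\left(4 - 1 \right)}}\right)^{2} = \left(\frac{1}{71 - 2 \left(4 - 1\right)}\right)^{2} = \left(\frac{1}{71 - 6}\right)^{2} = \left(\frac{1}{65}\right)^{2} = \frac{1}{4225}$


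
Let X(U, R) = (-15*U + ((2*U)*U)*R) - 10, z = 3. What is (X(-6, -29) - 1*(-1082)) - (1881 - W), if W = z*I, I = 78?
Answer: -2573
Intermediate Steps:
W = 234 (W = 3*78 = 234)
X(U, R) = -10 - 15*U + 2*R*U² (X(U, R) = (-15*U + (2*U²)*R) - 10 = (-15*U + 2*R*U²) - 10 = -10 - 15*U + 2*R*U²)
(X(-6, -29) - 1*(-1082)) - (1881 - W) = ((-10 - 15*(-6) + 2*(-29)*(-6)²) - 1*(-1082)) - (1881 - 1*234) = ((-10 + 90 + 2*(-29)*36) + 1082) - (1881 - 234) = ((-10 + 90 - 2088) + 1082) - 1*1647 = (-2008 + 1082) - 1647 = -926 - 1647 = -2573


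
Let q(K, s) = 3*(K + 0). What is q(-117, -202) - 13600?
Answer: -13951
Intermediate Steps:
q(K, s) = 3*K
q(-117, -202) - 13600 = 3*(-117) - 13600 = -351 - 13600 = -13951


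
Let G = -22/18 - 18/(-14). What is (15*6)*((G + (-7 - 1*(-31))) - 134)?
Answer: -69260/7 ≈ -9894.3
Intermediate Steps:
G = 4/63 (G = -22*1/18 - 18*(-1/14) = -11/9 + 9/7 = 4/63 ≈ 0.063492)
(15*6)*((G + (-7 - 1*(-31))) - 134) = (15*6)*((4/63 + (-7 - 1*(-31))) - 134) = 90*((4/63 + (-7 + 31)) - 134) = 90*((4/63 + 24) - 134) = 90*(1516/63 - 134) = 90*(-6926/63) = -69260/7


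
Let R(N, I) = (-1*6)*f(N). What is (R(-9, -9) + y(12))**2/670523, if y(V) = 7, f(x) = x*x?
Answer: 229441/670523 ≈ 0.34218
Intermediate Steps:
f(x) = x**2
R(N, I) = -6*N**2 (R(N, I) = (-1*6)*N**2 = -6*N**2)
(R(-9, -9) + y(12))**2/670523 = (-6*(-9)**2 + 7)**2/670523 = (-6*81 + 7)**2*(1/670523) = (-486 + 7)**2*(1/670523) = (-479)**2*(1/670523) = 229441*(1/670523) = 229441/670523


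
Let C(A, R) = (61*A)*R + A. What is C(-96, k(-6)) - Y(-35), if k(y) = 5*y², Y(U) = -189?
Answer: -1053987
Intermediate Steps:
C(A, R) = A + 61*A*R (C(A, R) = 61*A*R + A = A + 61*A*R)
C(-96, k(-6)) - Y(-35) = -96*(1 + 61*(5*(-6)²)) - 1*(-189) = -96*(1 + 61*(5*36)) + 189 = -96*(1 + 61*180) + 189 = -96*(1 + 10980) + 189 = -96*10981 + 189 = -1054176 + 189 = -1053987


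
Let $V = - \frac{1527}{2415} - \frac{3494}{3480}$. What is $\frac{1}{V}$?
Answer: $- \frac{280140}{458399} \approx -0.61113$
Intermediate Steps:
$V = - \frac{458399}{280140}$ ($V = \left(-1527\right) \frac{1}{2415} - \frac{1747}{1740} = - \frac{509}{805} - \frac{1747}{1740} = - \frac{458399}{280140} \approx -1.6363$)
$\frac{1}{V} = \frac{1}{- \frac{458399}{280140}} = - \frac{280140}{458399}$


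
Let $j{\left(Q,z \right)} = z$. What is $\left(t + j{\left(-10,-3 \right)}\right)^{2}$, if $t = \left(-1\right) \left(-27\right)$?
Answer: $576$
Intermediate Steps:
$t = 27$
$\left(t + j{\left(-10,-3 \right)}\right)^{2} = \left(27 - 3\right)^{2} = 24^{2} = 576$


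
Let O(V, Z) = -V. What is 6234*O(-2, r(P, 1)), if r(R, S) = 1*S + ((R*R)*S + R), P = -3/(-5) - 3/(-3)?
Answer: 12468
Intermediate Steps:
P = 8/5 (P = -3*(-⅕) - 3*(-⅓) = ⅗ + 1 = 8/5 ≈ 1.6000)
r(R, S) = R + S + S*R² (r(R, S) = S + (R²*S + R) = S + (S*R² + R) = S + (R + S*R²) = R + S + S*R²)
6234*O(-2, r(P, 1)) = 6234*(-1*(-2)) = 6234*2 = 12468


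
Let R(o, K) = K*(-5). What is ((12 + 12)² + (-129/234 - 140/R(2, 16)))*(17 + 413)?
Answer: 19359245/78 ≈ 2.4820e+5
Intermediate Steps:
R(o, K) = -5*K
((12 + 12)² + (-129/234 - 140/R(2, 16)))*(17 + 413) = ((12 + 12)² + (-129/234 - 140/((-5*16))))*(17 + 413) = (24² + (-129*1/234 - 140/(-80)))*430 = (576 + (-43/78 - 140*(-1/80)))*430 = (576 + (-43/78 + 7/4))*430 = (576 + 187/156)*430 = (90043/156)*430 = 19359245/78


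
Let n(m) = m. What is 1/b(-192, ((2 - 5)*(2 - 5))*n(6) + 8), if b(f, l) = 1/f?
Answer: -192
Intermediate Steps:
1/b(-192, ((2 - 5)*(2 - 5))*n(6) + 8) = 1/(1/(-192)) = 1/(-1/192) = -192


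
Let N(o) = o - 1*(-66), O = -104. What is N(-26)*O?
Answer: -4160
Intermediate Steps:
N(o) = 66 + o (N(o) = o + 66 = 66 + o)
N(-26)*O = (66 - 26)*(-104) = 40*(-104) = -4160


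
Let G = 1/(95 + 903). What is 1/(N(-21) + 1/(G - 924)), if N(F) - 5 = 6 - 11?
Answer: -922151/998 ≈ -924.00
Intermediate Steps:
N(F) = 0 (N(F) = 5 + (6 - 11) = 5 - 5 = 0)
G = 1/998 ≈ 0.0010020
1/(N(-21) + 1/(G - 924)) = 1/(0 + 1/(1/998 - 924)) = 1/(0 + 1/(-922151/998)) = 1/(0 - 998/922151) = 1/(-998/922151) = -922151/998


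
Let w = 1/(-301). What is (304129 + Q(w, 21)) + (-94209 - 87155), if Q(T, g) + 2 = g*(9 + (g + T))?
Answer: 5305896/43 ≈ 1.2339e+5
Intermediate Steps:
w = -1/301 ≈ -0.0033223
Q(T, g) = -2 + g*(9 + T + g) (Q(T, g) = -2 + g*(9 + (g + T)) = -2 + g*(9 + (T + g)) = -2 + g*(9 + T + g))
(304129 + Q(w, 21)) + (-94209 - 87155) = (304129 + (-2 + 21² + 9*21 - 1/301*21)) + (-94209 - 87155) = (304129 + (-2 + 441 + 189 - 3/43)) - 181364 = (304129 + 27001/43) - 181364 = 13104548/43 - 181364 = 5305896/43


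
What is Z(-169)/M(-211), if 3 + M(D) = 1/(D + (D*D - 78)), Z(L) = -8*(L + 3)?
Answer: -58740096/132695 ≈ -442.67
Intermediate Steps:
Z(L) = -24 - 8*L (Z(L) = -8*(3 + L) = -24 - 8*L)
M(D) = -3 + 1/(-78 + D + D²) (M(D) = -3 + 1/(D + (D*D - 78)) = -3 + 1/(D + (D² - 78)) = -3 + 1/(D + (-78 + D²)) = -3 + 1/(-78 + D + D²))
Z(-169)/M(-211) = (-24 - 8*(-169))/(((235 - 3*(-211) - 3*(-211)²)/(-78 - 211 + (-211)²))) = (-24 + 1352)/(((235 + 633 - 3*44521)/(-78 - 211 + 44521))) = 1328/(((235 + 633 - 133563)/44232)) = 1328/(((1/44232)*(-132695))) = 1328/(-132695/44232) = 1328*(-44232/132695) = -58740096/132695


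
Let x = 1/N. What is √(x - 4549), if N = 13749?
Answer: 10*I*√8599202058/13749 ≈ 67.446*I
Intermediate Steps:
x = 1/13749 ≈ 7.2733e-5
√(x - 4549) = √(1/13749 - 4549) = √(-62544200/13749) = 10*I*√8599202058/13749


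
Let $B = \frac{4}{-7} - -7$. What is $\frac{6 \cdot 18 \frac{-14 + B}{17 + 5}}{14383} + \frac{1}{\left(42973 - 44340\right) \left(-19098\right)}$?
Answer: $- \frac{74717029201}{28913229882306} \approx -0.0025842$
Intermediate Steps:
$B = \frac{45}{7}$ ($B = 4 \left(- \frac{1}{7}\right) + 7 = - \frac{4}{7} + 7 = \frac{45}{7} \approx 6.4286$)
$\frac{6 \cdot 18 \frac{-14 + B}{17 + 5}}{14383} + \frac{1}{\left(42973 - 44340\right) \left(-19098\right)} = \frac{6 \cdot 18 \frac{-14 + \frac{45}{7}}{17 + 5}}{14383} + \frac{1}{\left(42973 - 44340\right) \left(-19098\right)} = 108 \left(- \frac{53}{7 \cdot 22}\right) \frac{1}{14383} + \frac{1}{-1367} \left(- \frac{1}{19098}\right) = 108 \left(\left(- \frac{53}{7}\right) \frac{1}{22}\right) \frac{1}{14383} - - \frac{1}{26106966} = 108 \left(- \frac{53}{154}\right) \frac{1}{14383} + \frac{1}{26106966} = \left(- \frac{2862}{77}\right) \frac{1}{14383} + \frac{1}{26106966} = - \frac{2862}{1107491} + \frac{1}{26106966} = - \frac{74717029201}{28913229882306}$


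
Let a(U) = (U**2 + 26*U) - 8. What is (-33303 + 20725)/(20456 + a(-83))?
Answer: -12578/25179 ≈ -0.49954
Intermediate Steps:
a(U) = -8 + U**2 + 26*U
(-33303 + 20725)/(20456 + a(-83)) = (-33303 + 20725)/(20456 + (-8 + (-83)**2 + 26*(-83))) = -12578/(20456 + (-8 + 6889 - 2158)) = -12578/(20456 + 4723) = -12578/25179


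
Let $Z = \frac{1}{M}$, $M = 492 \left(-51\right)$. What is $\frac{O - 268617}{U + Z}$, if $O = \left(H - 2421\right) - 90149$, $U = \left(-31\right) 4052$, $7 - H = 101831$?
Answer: $\frac{11617872012}{3151856305} \approx 3.686$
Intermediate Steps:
$H = -101824$ ($H = 7 - 101831 = -101824$)
$U = -125612$
$O = -194394$ ($O = \left(-101824 - 2421\right) - 90149 = -104245 - 90149 = -194394$)
$M = -25092$
$Z = - \frac{1}{25092}$ ($Z = \frac{1}{-25092} = - \frac{1}{25092} \approx -3.9853 \cdot 10^{-5}$)
$\frac{O - 268617}{U + Z} = \frac{-194394 - 268617}{-125612 - \frac{1}{25092}} = - \frac{463011}{- \frac{3151856305}{25092}} = \left(-463011\right) \left(- \frac{25092}{3151856305}\right) = \frac{11617872012}{3151856305}$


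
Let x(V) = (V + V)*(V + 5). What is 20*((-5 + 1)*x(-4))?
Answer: 640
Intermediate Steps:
x(V) = 2*V*(5 + V) (x(V) = (2*V)*(5 + V) = 2*V*(5 + V))
20*((-5 + 1)*x(-4)) = 20*((-5 + 1)*(2*(-4)*(5 - 4))) = 20*(-8*(-4)) = 20*(-4*(-8)) = 20*32 = 640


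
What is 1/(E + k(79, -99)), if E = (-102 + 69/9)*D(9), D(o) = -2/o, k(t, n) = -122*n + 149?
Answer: 27/330695 ≈ 8.1646e-5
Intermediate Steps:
k(t, n) = 149 - 122*n
E = 566/27 (E = (-102 + 69/9)*(-2/9) = (-102 + 69*(⅑))*(-2*⅑) = (-102 + 23/3)*(-2/9) = -283/3*(-2/9) = 566/27 ≈ 20.963)
1/(E + k(79, -99)) = 1/(566/27 + (149 - 122*(-99))) = 1/(566/27 + (149 + 12078)) = 1/(566/27 + 12227) = 1/(330695/27) = 27/330695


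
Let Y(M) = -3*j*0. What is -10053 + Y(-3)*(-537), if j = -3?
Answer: -10053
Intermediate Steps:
Y(M) = 0 (Y(M) = -3*(-3)*0 = 9*0 = 0)
-10053 + Y(-3)*(-537) = -10053 + 0*(-537) = -10053 + 0 = -10053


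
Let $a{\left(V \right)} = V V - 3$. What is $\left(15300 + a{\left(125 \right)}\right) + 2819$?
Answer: $33741$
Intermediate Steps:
$a{\left(V \right)} = -3 + V^{2}$ ($a{\left(V \right)} = V^{2} - 3 = -3 + V^{2}$)
$\left(15300 + a{\left(125 \right)}\right) + 2819 = \left(15300 - \left(3 - 125^{2}\right)\right) + 2819 = \left(15300 + \left(-3 + 15625\right)\right) + 2819 = \left(15300 + 15622\right) + 2819 = 30922 + 2819 = 33741$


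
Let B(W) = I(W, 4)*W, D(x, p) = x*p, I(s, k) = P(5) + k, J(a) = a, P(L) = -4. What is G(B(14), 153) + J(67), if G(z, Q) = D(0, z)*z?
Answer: 67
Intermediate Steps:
I(s, k) = -4 + k
D(x, p) = p*x
B(W) = 0 (B(W) = (-4 + 4)*W = 0*W = 0)
G(z, Q) = 0 (G(z, Q) = (z*0)*z = 0*z = 0)
G(B(14), 153) + J(67) = 0 + 67 = 67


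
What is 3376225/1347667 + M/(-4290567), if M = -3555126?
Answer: 6425681853539/1927418519063 ≈ 3.3338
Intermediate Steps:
3376225/1347667 + M/(-4290567) = 3376225/1347667 - 3555126/(-4290567) = 3376225*(1/1347667) - 3555126*(-1/4290567) = 3376225/1347667 + 1185042/1430189 = 6425681853539/1927418519063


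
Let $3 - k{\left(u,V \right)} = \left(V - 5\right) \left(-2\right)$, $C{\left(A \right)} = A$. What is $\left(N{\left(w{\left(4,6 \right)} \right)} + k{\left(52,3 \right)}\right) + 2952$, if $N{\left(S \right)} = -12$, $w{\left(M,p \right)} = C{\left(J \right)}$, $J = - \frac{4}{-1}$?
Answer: $2939$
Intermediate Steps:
$J = 4$ ($J = \left(-4\right) \left(-1\right) = 4$)
$w{\left(M,p \right)} = 4$
$k{\left(u,V \right)} = -7 + 2 V$ ($k{\left(u,V \right)} = 3 - \left(V - 5\right) \left(-2\right) = 3 - \left(-5 + V\right) \left(-2\right) = 3 - \left(10 - 2 V\right) = 3 + \left(-10 + 2 V\right) = -7 + 2 V$)
$\left(N{\left(w{\left(4,6 \right)} \right)} + k{\left(52,3 \right)}\right) + 2952 = \left(-12 + \left(-7 + 2 \cdot 3\right)\right) + 2952 = \left(-12 + \left(-7 + 6\right)\right) + 2952 = \left(-12 - 1\right) + 2952 = -13 + 2952 = 2939$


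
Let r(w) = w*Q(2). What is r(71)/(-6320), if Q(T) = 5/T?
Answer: -71/2528 ≈ -0.028085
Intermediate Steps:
r(w) = 5*w/2 (r(w) = w*(5/2) = 5*w/2)
r(71)/(-6320) = ((5/2)*71)/(-6320) = (355/2)*(-1/6320) = -71/2528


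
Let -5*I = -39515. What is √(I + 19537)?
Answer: 28*√35 ≈ 165.65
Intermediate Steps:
I = 7903 (I = -⅕*(-39515) = 7903)
√(I + 19537) = √(7903 + 19537) = √27440 = 28*√35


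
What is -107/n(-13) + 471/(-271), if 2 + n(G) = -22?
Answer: 17693/6504 ≈ 2.7203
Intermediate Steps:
n(G) = -24 (n(G) = -2 - 22 = -24)
-107/n(-13) + 471/(-271) = -107/(-24) + 471/(-271) = -107*(-1/24) + 471*(-1/271) = 107/24 - 471/271 = 17693/6504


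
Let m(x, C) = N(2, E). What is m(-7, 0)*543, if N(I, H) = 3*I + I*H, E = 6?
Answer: 9774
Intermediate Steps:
N(I, H) = 3*I + H*I
m(x, C) = 18 (m(x, C) = 2*(3 + 6) = 2*9 = 18)
m(-7, 0)*543 = 18*543 = 9774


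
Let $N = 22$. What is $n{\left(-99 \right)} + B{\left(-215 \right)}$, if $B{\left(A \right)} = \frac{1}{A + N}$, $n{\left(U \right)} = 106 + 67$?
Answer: $\frac{33388}{193} \approx 172.99$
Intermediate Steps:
$n{\left(U \right)} = 173$
$B{\left(A \right)} = \frac{1}{22 + A}$ ($B{\left(A \right)} = \frac{1}{A + 22} = \frac{1}{22 + A}$)
$n{\left(-99 \right)} + B{\left(-215 \right)} = 173 + \frac{1}{22 - 215} = 173 + \frac{1}{-193} = 173 - \frac{1}{193} = \frac{33388}{193}$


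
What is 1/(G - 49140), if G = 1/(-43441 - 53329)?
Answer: -96770/4755277801 ≈ -2.0350e-5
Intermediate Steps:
G = -1/96770 (G = 1/(-96770) = -1/96770 ≈ -1.0334e-5)
1/(G - 49140) = 1/(-1/96770 - 49140) = 1/(-4755277801/96770) = -96770/4755277801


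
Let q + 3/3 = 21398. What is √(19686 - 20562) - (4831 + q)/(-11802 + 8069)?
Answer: 26228/3733 + 2*I*√219 ≈ 7.026 + 29.597*I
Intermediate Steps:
q = 21397 (q = -1 + 21398 = 21397)
√(19686 - 20562) - (4831 + q)/(-11802 + 8069) = √(19686 - 20562) - (4831 + 21397)/(-11802 + 8069) = √(-876) - 26228/(-3733) = 2*I*√219 - 26228*(-1)/3733 = 2*I*√219 - 1*(-26228/3733) = 2*I*√219 + 26228/3733 = 26228/3733 + 2*I*√219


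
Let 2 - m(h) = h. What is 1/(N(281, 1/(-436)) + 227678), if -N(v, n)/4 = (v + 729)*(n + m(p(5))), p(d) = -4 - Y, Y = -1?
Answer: 109/22616112 ≈ 4.8196e-6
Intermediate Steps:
p(d) = -3 (p(d) = -4 - 1*(-1) = -4 + 1 = -3)
m(h) = 2 - h
N(v, n) = -4*(5 + n)*(729 + v) (N(v, n) = -4*(v + 729)*(n + (2 - 1*(-3))) = -4*(729 + v)*(n + (2 + 3)) = -4*(729 + v)*(n + 5) = -4*(729 + v)*(5 + n) = -4*(5 + n)*(729 + v))
1/(N(281, 1/(-436)) + 227678) = 1/((-14580 - 2916/(-436) - 20*281 - 4*281/(-436)) + 227678) = 1/((-14580 - 2916*(-1/436) - 5620 - 4*(-1/436)*281) + 227678) = 1/((-14580 + 729/109 - 5620 + 281/109) + 227678) = 1/(-2200790/109 + 227678) = 1/(22616112/109) = 109/22616112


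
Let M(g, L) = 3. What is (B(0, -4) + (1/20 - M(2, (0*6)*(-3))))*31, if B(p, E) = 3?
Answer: 31/20 ≈ 1.5500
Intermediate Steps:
(B(0, -4) + (1/20 - M(2, (0*6)*(-3))))*31 = (3 + (1/20 - 1*3))*31 = (3 + (1/20 - 3))*31 = (3 - 59/20)*31 = (1/20)*31 = 31/20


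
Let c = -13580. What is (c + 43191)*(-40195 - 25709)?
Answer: -1951483344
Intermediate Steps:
(c + 43191)*(-40195 - 25709) = (-13580 + 43191)*(-40195 - 25709) = 29611*(-65904) = -1951483344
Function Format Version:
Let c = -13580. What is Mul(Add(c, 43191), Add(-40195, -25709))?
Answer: -1951483344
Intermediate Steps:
Mul(Add(c, 43191), Add(-40195, -25709)) = Mul(Add(-13580, 43191), Add(-40195, -25709)) = Mul(29611, -65904) = -1951483344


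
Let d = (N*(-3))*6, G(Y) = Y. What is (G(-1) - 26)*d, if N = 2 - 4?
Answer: -972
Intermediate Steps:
N = -2
d = 36 (d = -2*(-3)*6 = 6*6 = 36)
(G(-1) - 26)*d = (-1 - 26)*36 = -27*36 = -972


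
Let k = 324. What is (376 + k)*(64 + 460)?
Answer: 366800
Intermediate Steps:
(376 + k)*(64 + 460) = (376 + 324)*(64 + 460) = 700*524 = 366800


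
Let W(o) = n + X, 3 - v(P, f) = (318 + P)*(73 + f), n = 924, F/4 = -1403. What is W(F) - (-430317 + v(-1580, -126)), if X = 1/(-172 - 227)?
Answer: 198751475/399 ≈ 4.9812e+5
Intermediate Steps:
F = -5612 (F = 4*(-1403) = -5612)
v(P, f) = 3 - (73 + f)*(318 + P) (v(P, f) = 3 - (318 + P)*(73 + f) = 3 - (73 + f)*(318 + P))
X = -1/399 (X = 1/(-399) = -1/399 ≈ -0.0025063)
W(o) = 368675/399 (W(o) = 924 - 1/399 = 368675/399)
W(F) - (-430317 + v(-1580, -126)) = 368675/399 - (-430317 + (-23211 - 318*(-126) - 73*(-1580) - 1*(-1580)*(-126))) = 368675/399 - (-430317 + (-23211 + 40068 + 115340 - 199080)) = 368675/399 - (-430317 - 66883) = 368675/399 - 1*(-497200) = 368675/399 + 497200 = 198751475/399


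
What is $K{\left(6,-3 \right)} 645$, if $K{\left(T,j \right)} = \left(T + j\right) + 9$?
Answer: $7740$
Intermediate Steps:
$K{\left(T,j \right)} = 9 + T + j$
$K{\left(6,-3 \right)} 645 = \left(9 + 6 - 3\right) 645 = 12 \cdot 645 = 7740$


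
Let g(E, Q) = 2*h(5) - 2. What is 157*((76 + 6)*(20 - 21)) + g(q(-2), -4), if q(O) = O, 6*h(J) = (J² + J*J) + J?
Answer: -38573/3 ≈ -12858.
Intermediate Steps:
h(J) = J²/3 + J/6 (h(J) = ((J² + J*J) + J)/6 = ((J² + J²) + J)/6 = (2*J² + J)/6 = (J + 2*J²)/6 = J²/3 + J/6)
g(E, Q) = 49/3 (g(E, Q) = 2*((⅙)*5*(1 + 2*5)) - 2 = 2*((⅙)*5*(1 + 10)) - 2 = 2*((⅙)*5*11) - 2 = 2*(55/6) - 2 = 55/3 - 2 = 49/3)
157*((76 + 6)*(20 - 21)) + g(q(-2), -4) = 157*((76 + 6)*(20 - 21)) + 49/3 = 157*(82*(-1)) + 49/3 = 157*(-82) + 49/3 = -12874 + 49/3 = -38573/3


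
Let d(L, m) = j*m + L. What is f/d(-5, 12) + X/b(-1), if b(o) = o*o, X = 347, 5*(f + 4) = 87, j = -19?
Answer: 404188/1165 ≈ 346.94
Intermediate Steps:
f = 67/5 (f = -4 + (⅕)*87 = -4 + 87/5 = 67/5 ≈ 13.400)
d(L, m) = L - 19*m (d(L, m) = -19*m + L = L - 19*m)
b(o) = o²
f/d(-5, 12) + X/b(-1) = 67/(5*(-5 - 19*12)) + 347/((-1)²) = 67/(5*(-5 - 228)) + 347/1 = (67/5)/(-233) + 347*1 = (67/5)*(-1/233) + 347 = -67/1165 + 347 = 404188/1165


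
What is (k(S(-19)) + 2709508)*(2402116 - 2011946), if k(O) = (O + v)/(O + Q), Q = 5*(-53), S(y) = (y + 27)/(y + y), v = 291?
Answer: 5327071106828790/5039 ≈ 1.0572e+12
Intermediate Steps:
S(y) = (27 + y)/(2*y) (S(y) = (27 + y)/((2*y)) = (27 + y)*(1/(2*y)) = (27 + y)/(2*y))
Q = -265
k(O) = (291 + O)/(-265 + O) (k(O) = (O + 291)/(O - 265) = (291 + O)/(-265 + O))
(k(S(-19)) + 2709508)*(2402116 - 2011946) = ((291 + (1/2)*(27 - 19)/(-19))/(-265 + (1/2)*(27 - 19)/(-19)) + 2709508)*(2402116 - 2011946) = ((291 + (1/2)*(-1/19)*8)/(-265 + (1/2)*(-1/19)*8) + 2709508)*390170 = ((291 - 4/19)/(-265 - 4/19) + 2709508)*390170 = ((5525/19)/(-5039/19) + 2709508)*390170 = (-19/5039*5525/19 + 2709508)*390170 = (-5525/5039 + 2709508)*390170 = (13653205287/5039)*390170 = 5327071106828790/5039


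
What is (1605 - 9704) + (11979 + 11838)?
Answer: 15718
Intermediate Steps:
(1605 - 9704) + (11979 + 11838) = -8099 + 23817 = 15718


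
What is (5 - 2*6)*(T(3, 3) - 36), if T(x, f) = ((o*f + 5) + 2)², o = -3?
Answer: 224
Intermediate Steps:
T(x, f) = (7 - 3*f)² (T(x, f) = ((-3*f + 5) + 2)² = ((5 - 3*f) + 2)² = (7 - 3*f)²)
(5 - 2*6)*(T(3, 3) - 36) = (5 - 2*6)*((7 - 3*3)² - 36) = (5 - 12)*((7 - 9)² - 36) = -7*((-2)² - 36) = -7*(4 - 36) = -7*(-32) = 224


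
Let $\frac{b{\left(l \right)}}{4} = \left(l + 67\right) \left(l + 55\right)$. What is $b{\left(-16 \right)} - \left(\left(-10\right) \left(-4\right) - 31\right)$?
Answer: $7947$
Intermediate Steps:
$b{\left(l \right)} = 4 \left(55 + l\right) \left(67 + l\right)$ ($b{\left(l \right)} = 4 \left(l + 67\right) \left(l + 55\right) = 4 \left(67 + l\right) \left(55 + l\right) = 4 \left(55 + l\right) \left(67 + l\right)$)
$b{\left(-16 \right)} - \left(\left(-10\right) \left(-4\right) - 31\right) = \left(14740 + 4 \left(-16\right)^{2} + 488 \left(-16\right)\right) - \left(\left(-10\right) \left(-4\right) - 31\right) = \left(14740 + 4 \cdot 256 - 7808\right) - \left(40 - 31\right) = \left(14740 + 1024 - 7808\right) - 9 = 7956 - 9 = 7947$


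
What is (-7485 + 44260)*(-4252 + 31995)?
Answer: 1020248825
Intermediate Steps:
(-7485 + 44260)*(-4252 + 31995) = 36775*27743 = 1020248825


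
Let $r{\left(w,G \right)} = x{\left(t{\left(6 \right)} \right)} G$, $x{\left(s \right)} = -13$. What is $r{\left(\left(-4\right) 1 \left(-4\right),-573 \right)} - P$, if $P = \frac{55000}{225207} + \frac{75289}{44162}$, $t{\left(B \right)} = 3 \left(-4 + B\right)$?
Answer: $\frac{74065326816943}{9945591534} \approx 7447.0$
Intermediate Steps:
$t{\left(B \right)} = -12 + 3 B$
$P = \frac{19384519823}{9945591534}$ ($P = 55000 \cdot \frac{1}{225207} + 75289 \cdot \frac{1}{44162} = \frac{55000}{225207} + \frac{75289}{44162} = \frac{19384519823}{9945591534} \approx 1.9491$)
$r{\left(w,G \right)} = - 13 G$
$r{\left(\left(-4\right) 1 \left(-4\right),-573 \right)} - P = \left(-13\right) \left(-573\right) - \frac{19384519823}{9945591534} = 7449 - \frac{19384519823}{9945591534} = \frac{74065326816943}{9945591534}$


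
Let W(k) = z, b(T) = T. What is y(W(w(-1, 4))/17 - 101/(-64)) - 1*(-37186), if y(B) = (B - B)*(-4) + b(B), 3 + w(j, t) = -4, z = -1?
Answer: 40460021/1088 ≈ 37188.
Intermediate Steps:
w(j, t) = -7 (w(j, t) = -3 - 4 = -7)
W(k) = -1
y(B) = B (y(B) = (B - B)*(-4) + B = 0*(-4) + B = 0 + B = B)
y(W(w(-1, 4))/17 - 101/(-64)) - 1*(-37186) = (-1/17 - 101/(-64)) - 1*(-37186) = (-1*1/17 - 101*(-1/64)) + 37186 = (-1/17 + 101/64) + 37186 = 1653/1088 + 37186 = 40460021/1088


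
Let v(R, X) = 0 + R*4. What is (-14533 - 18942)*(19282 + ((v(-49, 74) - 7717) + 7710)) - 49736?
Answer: -638719261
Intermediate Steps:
v(R, X) = 4*R (v(R, X) = 0 + 4*R = 4*R)
(-14533 - 18942)*(19282 + ((v(-49, 74) - 7717) + 7710)) - 49736 = (-14533 - 18942)*(19282 + ((4*(-49) - 7717) + 7710)) - 49736 = -33475*(19282 + ((-196 - 7717) + 7710)) - 49736 = -33475*(19282 + (-7913 + 7710)) - 49736 = -33475*(19282 - 203) - 49736 = -33475*19079 - 49736 = -638669525 - 49736 = -638719261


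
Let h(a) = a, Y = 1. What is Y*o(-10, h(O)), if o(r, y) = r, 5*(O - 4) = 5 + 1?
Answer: -10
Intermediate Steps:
O = 26/5 (O = 4 + (5 + 1)/5 = 4 + (1/5)*6 = 4 + 6/5 = 26/5 ≈ 5.2000)
Y*o(-10, h(O)) = 1*(-10) = -10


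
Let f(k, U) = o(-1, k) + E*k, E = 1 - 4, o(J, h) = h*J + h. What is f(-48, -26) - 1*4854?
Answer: -4710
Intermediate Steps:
o(J, h) = h + J*h (o(J, h) = J*h + h = h + J*h)
E = -3
f(k, U) = -3*k (f(k, U) = k*(1 - 1) - 3*k = k*0 - 3*k = 0 - 3*k = -3*k)
f(-48, -26) - 1*4854 = -3*(-48) - 1*4854 = 144 - 4854 = -4710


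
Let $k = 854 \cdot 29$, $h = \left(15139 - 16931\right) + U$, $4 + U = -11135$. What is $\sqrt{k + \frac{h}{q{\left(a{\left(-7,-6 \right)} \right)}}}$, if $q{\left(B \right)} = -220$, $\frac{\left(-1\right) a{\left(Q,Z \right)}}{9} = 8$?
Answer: $\frac{\sqrt{300379805}}{110} \approx 157.56$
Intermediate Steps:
$U = -11139$ ($U = -4 - 11135 = -11139$)
$a{\left(Q,Z \right)} = -72$ ($a{\left(Q,Z \right)} = \left(-9\right) 8 = -72$)
$h = -12931$ ($h = \left(15139 - 16931\right) - 11139 = -1792 - 11139 = -12931$)
$k = 24766$
$\sqrt{k + \frac{h}{q{\left(a{\left(-7,-6 \right)} \right)}}} = \sqrt{24766 - \frac{12931}{-220}} = \sqrt{24766 - - \frac{12931}{220}} = \sqrt{24766 + \frac{12931}{220}} = \sqrt{\frac{5461451}{220}} = \frac{\sqrt{300379805}}{110}$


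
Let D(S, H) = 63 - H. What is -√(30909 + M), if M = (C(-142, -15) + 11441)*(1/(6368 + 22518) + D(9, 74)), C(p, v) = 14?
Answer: -I*√79347866226486/28886 ≈ -308.38*I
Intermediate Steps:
M = -3639768975/28886 (M = (14 + 11441)*(1/(6368 + 22518) + (63 - 1*74)) = 11455*(1/28886 + (63 - 74)) = 11455*(1/28886 - 11) = 11455*(-317745/28886) = -3639768975/28886 ≈ -1.2600e+5)
-√(30909 + M) = -√(30909 - 3639768975/28886) = -√(-2746931601/28886) = -I*√79347866226486/28886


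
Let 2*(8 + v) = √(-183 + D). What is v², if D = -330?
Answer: (16 - 3*I*√57)²/4 ≈ -64.25 - 181.2*I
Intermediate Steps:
v = -8 + 3*I*√57/2 (v = -8 + √(-183 - 330)/2 = -8 + √(-513)/2 = -8 + (3*I*√57)/2 = -8 + 3*I*√57/2 ≈ -8.0 + 11.325*I)
v² = (-8 + 3*I*√57/2)²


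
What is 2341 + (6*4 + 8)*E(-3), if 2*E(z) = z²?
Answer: 2485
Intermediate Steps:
E(z) = z²/2
2341 + (6*4 + 8)*E(-3) = 2341 + (6*4 + 8)*((½)*(-3)²) = 2341 + (24 + 8)*((½)*9) = 2341 + 32*(9/2) = 2341 + 144 = 2485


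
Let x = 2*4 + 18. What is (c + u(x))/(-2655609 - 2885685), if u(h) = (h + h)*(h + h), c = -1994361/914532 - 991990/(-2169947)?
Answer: -1787543203759943/3665540065853028792 ≈ -0.00048766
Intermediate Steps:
x = 26 (x = 8 + 18 = 26)
c = -1140150356729/661495323268 (c = -1994361*1/914532 - 991990*(-1/2169947) = -664787/304844 + 991990/2169947 = -1140150356729/661495323268 ≈ -1.7236)
u(h) = 4*h**2 (u(h) = (2*h)*(2*h) = 4*h**2)
(c + u(x))/(-2655609 - 2885685) = (-1140150356729/661495323268 + 4*26**2)/(-2655609 - 2885685) = (-1140150356729/661495323268 + 4*676)/(-5541294) = (-1140150356729/661495323268 + 2704)*(-1/5541294) = (1787543203759943/661495323268)*(-1/5541294) = -1787543203759943/3665540065853028792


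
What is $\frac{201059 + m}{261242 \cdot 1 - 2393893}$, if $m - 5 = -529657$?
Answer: $\frac{328593}{2132651} \approx 0.15408$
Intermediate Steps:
$m = -529652$ ($m = 5 - 529657 = -529652$)
$\frac{201059 + m}{261242 \cdot 1 - 2393893} = \frac{201059 - 529652}{261242 \cdot 1 - 2393893} = - \frac{328593}{261242 - 2393893} = - \frac{328593}{-2132651} = \left(-328593\right) \left(- \frac{1}{2132651}\right) = \frac{328593}{2132651}$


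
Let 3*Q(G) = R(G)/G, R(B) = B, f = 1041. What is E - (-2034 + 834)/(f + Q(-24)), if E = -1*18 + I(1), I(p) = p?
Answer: -12377/781 ≈ -15.848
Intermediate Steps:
Q(G) = ⅓ (Q(G) = (G/G)/3 = (⅓)*1 = ⅓)
E = -17 (E = -1*18 + 1 = -18 + 1 = -17)
E - (-2034 + 834)/(f + Q(-24)) = -17 - (-2034 + 834)/(1041 + ⅓) = -17 - (-1200)/3124/3 = -17 - (-1200)*3/3124 = -17 - 1*(-900/781) = -17 + 900/781 = -12377/781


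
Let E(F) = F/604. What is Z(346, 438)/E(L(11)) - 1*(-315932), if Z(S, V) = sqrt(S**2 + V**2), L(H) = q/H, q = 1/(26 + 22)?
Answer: 315932 + 637824*sqrt(77890) ≈ 1.7832e+8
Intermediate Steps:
q = 1/48 ≈ 0.020833
L(H) = 1/(48*H)
E(F) = F/604 (E(F) = F*(1/604) = F/604)
Z(346, 438)/E(L(11)) - 1*(-315932) = sqrt(346**2 + 438**2)/((((1/48)/11)/604)) - 1*(-315932) = sqrt(119716 + 191844)/((((1/48)*(1/11))/604)) + 315932 = sqrt(311560)/(((1/604)*(1/528))) + 315932 = (2*sqrt(77890))/(1/318912) + 315932 = (2*sqrt(77890))*318912 + 315932 = 637824*sqrt(77890) + 315932 = 315932 + 637824*sqrt(77890)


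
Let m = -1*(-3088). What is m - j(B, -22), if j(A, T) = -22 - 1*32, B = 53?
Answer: 3142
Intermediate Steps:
j(A, T) = -54 (j(A, T) = -22 - 32 = -54)
m = 3088
m - j(B, -22) = 3088 - 1*(-54) = 3088 + 54 = 3142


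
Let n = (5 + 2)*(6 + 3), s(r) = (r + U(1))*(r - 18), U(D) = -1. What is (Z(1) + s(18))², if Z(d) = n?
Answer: 3969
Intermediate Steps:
s(r) = (-1 + r)*(-18 + r) (s(r) = (r - 1)*(r - 18) = (-1 + r)*(-18 + r))
n = 63 (n = 7*9 = 63)
Z(d) = 63
(Z(1) + s(18))² = (63 + (18 + 18² - 19*18))² = (63 + (18 + 324 - 342))² = (63 + 0)² = 63² = 3969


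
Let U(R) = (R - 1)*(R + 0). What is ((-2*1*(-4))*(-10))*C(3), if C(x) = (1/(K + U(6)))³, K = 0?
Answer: -2/675 ≈ -0.0029630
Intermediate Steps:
U(R) = R*(-1 + R) (U(R) = (-1 + R)*R = R*(-1 + R))
C(x) = 1/27000 (C(x) = (1/(0 + 6*(-1 + 6)))³ = (1/(0 + 6*5))³ = (1/(0 + 30))³ = (1/30)³ = 1/27000)
((-2*1*(-4))*(-10))*C(3) = ((-2*1*(-4))*(-10))*(1/27000) = (-2*(-4)*(-10))*(1/27000) = (8*(-10))*(1/27000) = -80*1/27000 = -2/675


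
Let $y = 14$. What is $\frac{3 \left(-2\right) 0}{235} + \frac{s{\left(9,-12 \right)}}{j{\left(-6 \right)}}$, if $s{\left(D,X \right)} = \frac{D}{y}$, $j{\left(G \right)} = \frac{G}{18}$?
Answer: $- \frac{27}{14} \approx -1.9286$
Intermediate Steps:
$j{\left(G \right)} = \frac{G}{18}$ ($j{\left(G \right)} = G \frac{1}{18} = \frac{G}{18}$)
$s{\left(D,X \right)} = \frac{D}{14}$
$\frac{3 \left(-2\right) 0}{235} + \frac{s{\left(9,-12 \right)}}{j{\left(-6 \right)}} = \frac{3 \left(-2\right) 0}{235} + \frac{\frac{1}{14} \cdot 9}{\frac{1}{18} \left(-6\right)} = \left(-6\right) 0 \cdot \frac{1}{235} + \frac{9}{14 \left(- \frac{1}{3}\right)} = 0 \cdot \frac{1}{235} + \frac{9}{14} \left(-3\right) = 0 - \frac{27}{14} = - \frac{27}{14}$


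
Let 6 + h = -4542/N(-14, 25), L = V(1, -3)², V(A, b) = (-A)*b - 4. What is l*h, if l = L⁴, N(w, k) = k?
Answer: -4692/25 ≈ -187.68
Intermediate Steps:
V(A, b) = -4 - A*b (V(A, b) = -A*b - 4 = -4 - A*b)
L = 1 (L = (-4 - 1*1*(-3))² = (-4 + 3)² = (-1)² = 1)
h = -4692/25 (h = -6 - 4542/25 = -4692/25 ≈ -187.68)
l = 1 (l = 1⁴ = 1)
l*h = 1*(-4692/25) = -4692/25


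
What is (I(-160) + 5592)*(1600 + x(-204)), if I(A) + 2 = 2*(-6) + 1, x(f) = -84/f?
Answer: 151787853/17 ≈ 8.9287e+6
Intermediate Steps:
I(A) = -13 (I(A) = -2 + (2*(-6) + 1) = -2 + (-12 + 1) = -2 - 11 = -13)
(I(-160) + 5592)*(1600 + x(-204)) = (-13 + 5592)*(1600 - 84/(-204)) = 5579*(1600 - 84*(-1/204)) = 5579*(1600 + 7/17) = 5579*(27207/17) = 151787853/17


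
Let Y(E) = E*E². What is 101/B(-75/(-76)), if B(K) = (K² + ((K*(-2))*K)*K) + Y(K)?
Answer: 44336576/5625 ≈ 7882.1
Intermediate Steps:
Y(E) = E³
B(K) = K² - K³ (B(K) = (K² + ((K*(-2))*K)*K) + K³ = (K² + ((-2*K)*K)*K) + K³ = (K² + (-2*K²)*K) + K³ = (K² - 2*K³) + K³ = K² - K³)
101/B(-75/(-76)) = 101/(((-75/(-76))²*(1 - (-75)/(-76)))) = 101/(((-75*(-1/76))²*(1 - (-75)*(-1)/76))) = 101/(((75/76)²*(1 - 1*75/76))) = 101/((5625*(1 - 75/76)/5776)) = 101/(((5625/5776)*(1/76))) = 101/(5625/438976) = 101*(438976/5625) = 44336576/5625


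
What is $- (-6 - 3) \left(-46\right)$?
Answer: $-414$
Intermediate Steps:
$- (-6 - 3) \left(-46\right) = \left(-1\right) \left(-9\right) \left(-46\right) = 9 \left(-46\right) = -414$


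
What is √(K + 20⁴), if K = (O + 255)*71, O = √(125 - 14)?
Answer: √(178105 + 71*√111) ≈ 422.91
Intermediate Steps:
O = √111 ≈ 10.536
K = 18105 + 71*√111 (K = (√111 + 255)*71 = (255 + √111)*71 = 18105 + 71*√111 ≈ 18853.)
√(K + 20⁴) = √((18105 + 71*√111) + 20⁴) = √((18105 + 71*√111) + 160000) = √(178105 + 71*√111)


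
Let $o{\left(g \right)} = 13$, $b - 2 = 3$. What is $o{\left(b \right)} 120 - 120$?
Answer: $1440$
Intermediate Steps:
$b = 5$ ($b = 2 + 3 = 5$)
$o{\left(b \right)} 120 - 120 = 13 \cdot 120 - 120 = 1560 - 120 = 1440$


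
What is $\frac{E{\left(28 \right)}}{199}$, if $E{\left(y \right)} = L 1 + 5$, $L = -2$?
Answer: $\frac{3}{199} \approx 0.015075$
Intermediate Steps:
$E{\left(y \right)} = 3$ ($E{\left(y \right)} = \left(-2\right) 1 + 5 = -2 + 5 = 3$)
$\frac{E{\left(28 \right)}}{199} = \frac{3}{199}$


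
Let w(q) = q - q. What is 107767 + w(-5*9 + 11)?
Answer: 107767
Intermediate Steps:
w(q) = 0
107767 + w(-5*9 + 11) = 107767 + 0 = 107767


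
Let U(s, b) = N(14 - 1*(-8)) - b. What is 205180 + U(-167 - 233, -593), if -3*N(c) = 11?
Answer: 617308/3 ≈ 2.0577e+5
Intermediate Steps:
N(c) = -11/3 (N(c) = -1/3*11 = -11/3)
U(s, b) = -11/3 - b
205180 + U(-167 - 233, -593) = 205180 + (-11/3 - 1*(-593)) = 205180 + (-11/3 + 593) = 205180 + 1768/3 = 617308/3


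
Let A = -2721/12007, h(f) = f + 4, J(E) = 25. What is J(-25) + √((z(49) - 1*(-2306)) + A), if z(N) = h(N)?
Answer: 25 + 32*√332089606/12007 ≈ 73.567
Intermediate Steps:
h(f) = 4 + f
z(N) = 4 + N
A = -2721/12007 (A = -2721*1/12007 = -2721/12007 ≈ -0.22662)
J(-25) + √((z(49) - 1*(-2306)) + A) = 25 + √(((4 + 49) - 1*(-2306)) - 2721/12007) = 25 + √((53 + 2306) - 2721/12007) = 25 + √(2359 - 2721/12007) = 25 + √(28321792/12007) = 25 + 32*√332089606/12007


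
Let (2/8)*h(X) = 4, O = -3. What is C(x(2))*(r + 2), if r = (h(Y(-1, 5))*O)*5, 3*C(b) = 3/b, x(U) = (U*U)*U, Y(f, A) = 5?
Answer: -119/4 ≈ -29.750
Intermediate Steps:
x(U) = U³ (x(U) = U²*U = U³)
C(b) = 1/b (C(b) = (3/b)/3 = 1/b)
h(X) = 16 (h(X) = 4*4 = 16)
r = -240 (r = (16*(-3))*5 = -48*5 = -240)
C(x(2))*(r + 2) = (-240 + 2)/(2³) = -238/8 = (⅛)*(-238) = -119/4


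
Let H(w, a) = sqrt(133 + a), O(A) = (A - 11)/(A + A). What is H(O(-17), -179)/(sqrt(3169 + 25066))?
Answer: I*sqrt(1298810)/28235 ≈ 0.040363*I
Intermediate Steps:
O(A) = (-11 + A)/(2*A) (O(A) = (-11 + A)/((2*A)) = (-11 + A)*(1/(2*A)) = (-11 + A)/(2*A))
H(O(-17), -179)/(sqrt(3169 + 25066)) = sqrt(133 - 179)/(sqrt(3169 + 25066)) = sqrt(-46)/(sqrt(28235)) = (I*sqrt(46))*(sqrt(28235)/28235) = I*sqrt(1298810)/28235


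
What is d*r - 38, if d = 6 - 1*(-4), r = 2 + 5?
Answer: 32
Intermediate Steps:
r = 7
d = 10 (d = 6 + 4 = 10)
d*r - 38 = 10*7 - 38 = 70 - 38 = 32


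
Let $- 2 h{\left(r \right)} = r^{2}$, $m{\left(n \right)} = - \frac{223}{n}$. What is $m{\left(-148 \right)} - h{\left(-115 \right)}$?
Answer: $\frac{978873}{148} \approx 6614.0$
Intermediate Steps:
$h{\left(r \right)} = - \frac{r^{2}}{2}$
$m{\left(-148 \right)} - h{\left(-115 \right)} = - \frac{223}{-148} - - \frac{\left(-115\right)^{2}}{2} = \left(-223\right) \left(- \frac{1}{148}\right) - \left(- \frac{1}{2}\right) 13225 = \frac{223}{148} - - \frac{13225}{2} = \frac{223}{148} + \frac{13225}{2} = \frac{978873}{148}$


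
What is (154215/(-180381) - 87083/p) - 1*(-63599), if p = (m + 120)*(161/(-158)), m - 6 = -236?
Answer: 33447568866401/532424585 ≈ 62821.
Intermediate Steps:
m = -230 (m = 6 - 236 = -230)
p = 8855/79 (p = (-230 + 120)*(161/(-158)) = -17710*(-1)/158 = -110*(-161/158) = 8855/79 ≈ 112.09)
(154215/(-180381) - 87083/p) - 1*(-63599) = (154215/(-180381) - 87083/8855/79) - 1*(-63599) = (154215*(-1/180381) - 87083*79/8855) + 63599 = (-51405/60127 - 6879557/8855) + 63599 = -414102315014/532424585 + 63599 = 33447568866401/532424585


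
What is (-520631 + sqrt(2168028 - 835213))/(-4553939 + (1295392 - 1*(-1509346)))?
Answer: 520631/1749201 - 11*sqrt(11015)/1749201 ≈ 0.29698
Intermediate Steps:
(-520631 + sqrt(2168028 - 835213))/(-4553939 + (1295392 - 1*(-1509346))) = (-520631 + sqrt(1332815))/(-4553939 + (1295392 + 1509346)) = (-520631 + 11*sqrt(11015))/(-4553939 + 2804738) = (-520631 + 11*sqrt(11015))/(-1749201) = (-520631 + 11*sqrt(11015))*(-1/1749201) = 520631/1749201 - 11*sqrt(11015)/1749201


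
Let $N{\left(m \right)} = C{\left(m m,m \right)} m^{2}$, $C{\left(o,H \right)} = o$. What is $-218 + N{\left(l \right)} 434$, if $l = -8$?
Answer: $1777446$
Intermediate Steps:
$N{\left(m \right)} = m^{4}$ ($N{\left(m \right)} = m m m^{2} = m^{2} m^{2} = m^{4}$)
$-218 + N{\left(l \right)} 434 = -218 + \left(-8\right)^{4} \cdot 434 = -218 + 4096 \cdot 434 = -218 + 1777664 = 1777446$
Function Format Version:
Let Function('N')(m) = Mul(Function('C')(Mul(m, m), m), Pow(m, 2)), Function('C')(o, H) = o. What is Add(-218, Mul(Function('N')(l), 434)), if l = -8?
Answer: 1777446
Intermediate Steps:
Function('N')(m) = Pow(m, 4) (Function('N')(m) = Mul(Mul(m, m), Pow(m, 2)) = Mul(Pow(m, 2), Pow(m, 2)) = Pow(m, 4))
Add(-218, Mul(Function('N')(l), 434)) = Add(-218, Mul(Pow(-8, 4), 434)) = Add(-218, Mul(4096, 434)) = Add(-218, 1777664) = 1777446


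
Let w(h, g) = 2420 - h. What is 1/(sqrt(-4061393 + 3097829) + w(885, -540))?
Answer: 1535/3319789 - 2*I*sqrt(240891)/3319789 ≈ 0.00046238 - 0.00029569*I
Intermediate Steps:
1/(sqrt(-4061393 + 3097829) + w(885, -540)) = 1/(sqrt(-4061393 + 3097829) + (2420 - 1*885)) = 1/(sqrt(-963564) + (2420 - 885)) = 1/(2*I*sqrt(240891) + 1535) = 1/(1535 + 2*I*sqrt(240891))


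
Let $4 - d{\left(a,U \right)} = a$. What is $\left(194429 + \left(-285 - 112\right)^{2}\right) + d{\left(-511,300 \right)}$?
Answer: $352553$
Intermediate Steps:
$d{\left(a,U \right)} = 4 - a$
$\left(194429 + \left(-285 - 112\right)^{2}\right) + d{\left(-511,300 \right)} = \left(194429 + \left(-285 - 112\right)^{2}\right) + \left(4 - -511\right) = \left(194429 + \left(-397\right)^{2}\right) + \left(4 + 511\right) = \left(194429 + 157609\right) + 515 = 352038 + 515 = 352553$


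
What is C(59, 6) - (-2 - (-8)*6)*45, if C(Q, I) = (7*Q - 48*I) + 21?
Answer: -1924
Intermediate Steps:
C(Q, I) = 21 - 48*I + 7*Q (C(Q, I) = (-48*I + 7*Q) + 21 = 21 - 48*I + 7*Q)
C(59, 6) - (-2 - (-8)*6)*45 = (21 - 48*6 + 7*59) - (-2 - (-8)*6)*45 = (21 - 288 + 413) - (-2 - 4*(-12))*45 = 146 - (-2 + 48)*45 = 146 - 46*45 = 146 - 1*2070 = 146 - 2070 = -1924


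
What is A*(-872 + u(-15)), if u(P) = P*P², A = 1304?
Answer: -5538088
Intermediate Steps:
u(P) = P³
A*(-872 + u(-15)) = 1304*(-872 + (-15)³) = 1304*(-872 - 3375) = 1304*(-4247) = -5538088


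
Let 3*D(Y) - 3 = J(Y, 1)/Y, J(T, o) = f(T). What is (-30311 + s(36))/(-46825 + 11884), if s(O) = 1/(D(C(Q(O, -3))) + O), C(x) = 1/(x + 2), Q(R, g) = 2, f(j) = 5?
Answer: 3970738/4577271 ≈ 0.86749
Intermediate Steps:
J(T, o) = 5
C(x) = 1/(2 + x)
D(Y) = 1 + 5/(3*Y) (D(Y) = 1 + (5/Y)/3 = 1 + 5/(3*Y))
s(O) = 1/(23/3 + O) (s(O) = 1/((5/3 + 1/(2 + 2))/(1/(2 + 2)) + O) = 1/((5/3 + 1/4)/(1/4) + O) = 1/((5/3 + ¼)/(¼) + O) = 1/(4*(23/12) + O) = 1/(23/3 + O))
(-30311 + s(36))/(-46825 + 11884) = (-30311 + 3/(23 + 3*36))/(-46825 + 11884) = (-30311 + 3/(23 + 108))/(-34941) = (-30311 + 3/131)*(-1/34941) = -3970738/131*(-1/34941) = 3970738/4577271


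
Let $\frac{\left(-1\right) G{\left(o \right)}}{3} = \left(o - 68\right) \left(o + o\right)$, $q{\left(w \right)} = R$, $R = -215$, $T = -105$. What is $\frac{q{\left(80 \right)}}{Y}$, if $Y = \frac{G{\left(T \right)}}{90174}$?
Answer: $\frac{92321}{519} \approx 177.88$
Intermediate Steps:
$q{\left(w \right)} = -215$
$G{\left(o \right)} = - 6 o \left(-68 + o\right)$ ($G{\left(o \right)} = - 3 \left(o - 68\right) \left(o + o\right) = - 3 \left(-68 + o\right) 2 o = - 3 \cdot 2 o \left(-68 + o\right) = - 6 o \left(-68 + o\right)$)
$Y = - \frac{2595}{2147}$ ($Y = \frac{6 \left(-105\right) \left(68 - -105\right)}{90174} = 6 \left(-105\right) \left(68 + 105\right) \frac{1}{90174} = 6 \left(-105\right) 173 \cdot \frac{1}{90174} = \left(-108990\right) \frac{1}{90174} = - \frac{2595}{2147} \approx -1.2087$)
$\frac{q{\left(80 \right)}}{Y} = - \frac{215}{- \frac{2595}{2147}} = \left(-215\right) \left(- \frac{2147}{2595}\right) = \frac{92321}{519}$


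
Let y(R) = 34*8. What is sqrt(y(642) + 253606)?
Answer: sqrt(253878) ≈ 503.86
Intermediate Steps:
y(R) = 272
sqrt(y(642) + 253606) = sqrt(272 + 253606) = sqrt(253878)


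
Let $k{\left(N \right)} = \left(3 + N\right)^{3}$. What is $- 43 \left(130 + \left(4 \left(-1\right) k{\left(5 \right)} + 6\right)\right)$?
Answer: $82216$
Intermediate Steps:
$- 43 \left(130 + \left(4 \left(-1\right) k{\left(5 \right)} + 6\right)\right) = - 43 \left(130 + \left(4 \left(-1\right) \left(3 + 5\right)^{3} + 6\right)\right) = - 43 \left(130 + \left(- 4 \cdot 8^{3} + 6\right)\right) = - 43 \left(130 + \left(\left(-4\right) 512 + 6\right)\right) = - 43 \left(130 + \left(-2048 + 6\right)\right) = - 43 \left(130 - 2042\right) = \left(-43\right) \left(-1912\right) = 82216$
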